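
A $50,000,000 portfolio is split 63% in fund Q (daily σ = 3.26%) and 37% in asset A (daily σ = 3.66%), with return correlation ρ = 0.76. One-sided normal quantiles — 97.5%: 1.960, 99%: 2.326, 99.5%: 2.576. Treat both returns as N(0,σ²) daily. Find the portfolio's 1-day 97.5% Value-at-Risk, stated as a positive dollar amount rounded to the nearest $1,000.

$3,142,000

σ_p² = 0.63²·3.26² + 0.37²·3.66² + 2·0.76·0.63·0.37·3.26·3.66 = 10.2795 (%²).
σ_p = √10.2795 = 3.206%.
VaR = 1.960 × 3.206% = 6.284%; on $50,000,000 that is $3,142,000.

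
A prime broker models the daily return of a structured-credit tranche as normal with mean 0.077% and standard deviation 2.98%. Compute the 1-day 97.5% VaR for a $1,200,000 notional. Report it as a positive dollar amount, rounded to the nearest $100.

At 97.5% one-sided, z = 1.960.
VaR = −μ + z·σ = −(0.077%) + 1.960 × 2.98% = 5.764%.
On $1,200,000: 0.05764 × $1,200,000 = $69,168.

$69,200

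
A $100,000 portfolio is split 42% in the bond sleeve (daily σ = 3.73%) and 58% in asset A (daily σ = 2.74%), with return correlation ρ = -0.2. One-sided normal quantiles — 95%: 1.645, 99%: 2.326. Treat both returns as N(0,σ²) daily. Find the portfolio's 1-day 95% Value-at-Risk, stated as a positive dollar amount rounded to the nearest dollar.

σ_p² = 0.42²·3.73² + 0.58²·2.74² + 2·-0.2·0.42·0.58·3.73·2.74 = 3.9839 (%²).
σ_p = √3.9839 = 1.996%.
VaR = 1.645 × 1.996% = 3.283%; on $100,000 that is $3,283.

$3,283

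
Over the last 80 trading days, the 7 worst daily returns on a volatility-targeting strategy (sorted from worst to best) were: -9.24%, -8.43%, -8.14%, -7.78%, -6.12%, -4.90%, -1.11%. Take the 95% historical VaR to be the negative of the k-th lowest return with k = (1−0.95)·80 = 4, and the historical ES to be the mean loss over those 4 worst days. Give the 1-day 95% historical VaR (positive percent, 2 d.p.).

k = 4; the 4th lowest return is -7.78%, so VaR = 7.78%.

7.78%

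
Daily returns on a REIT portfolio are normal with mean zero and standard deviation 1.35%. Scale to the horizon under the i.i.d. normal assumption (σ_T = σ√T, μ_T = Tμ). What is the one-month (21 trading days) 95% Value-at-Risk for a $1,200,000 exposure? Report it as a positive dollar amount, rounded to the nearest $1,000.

$122,000

At 95%, z = 1.645.
σ_{21d} = 1.35% × √21 = 6.186%.
VaR = 1.645 × 6.186% = 10.176%.
On $1,200,000: 0.10176 × $1,200,000 = $122,112.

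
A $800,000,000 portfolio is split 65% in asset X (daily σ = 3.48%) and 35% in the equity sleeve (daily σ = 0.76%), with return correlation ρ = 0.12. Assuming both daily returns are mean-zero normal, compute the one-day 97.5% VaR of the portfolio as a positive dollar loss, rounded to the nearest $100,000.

σ_p² = 0.65²·3.48² + 0.35²·0.76² + 2·0.12·0.65·0.35·3.48·0.76 = 5.3318 (%²).
σ_p = √5.3318 = 2.309%.
At 97.5%, z = 1.960.
VaR = 1.960 × 2.309% = 4.526%; on $800,000,000 that is $36,208,000.

$36,200,000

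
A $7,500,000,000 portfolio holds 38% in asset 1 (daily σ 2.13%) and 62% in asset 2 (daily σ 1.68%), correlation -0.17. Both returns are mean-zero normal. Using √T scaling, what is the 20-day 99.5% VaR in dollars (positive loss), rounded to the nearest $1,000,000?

$1,042,000,000

σ_p = √(0.38²·2.13² + 0.62²·1.68² + 2·-0.17·0.38·0.62·2.13·1.68) = 1.206%.
σ_{20d} = 1.206% × √20 = 5.393%.
z(99.5%) = 2.576.
VaR = 2.576 × 5.393% = 13.892%; on $7,500,000,000 that is $1,041,900,000.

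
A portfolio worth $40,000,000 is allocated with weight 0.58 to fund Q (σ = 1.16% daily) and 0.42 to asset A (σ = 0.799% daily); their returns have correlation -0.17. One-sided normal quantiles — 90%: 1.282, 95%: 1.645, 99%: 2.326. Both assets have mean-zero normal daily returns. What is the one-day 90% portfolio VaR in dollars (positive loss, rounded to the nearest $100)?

$358,400

σ_p² = 0.58²·1.16² + 0.42²·0.799² + 2·-0.17·0.58·0.42·1.16·0.799 = 0.4885 (%²).
σ_p = √0.4885 = 0.699%.
VaR = 1.282 × 0.699% = 0.896%; on $40,000,000 that is $358,400.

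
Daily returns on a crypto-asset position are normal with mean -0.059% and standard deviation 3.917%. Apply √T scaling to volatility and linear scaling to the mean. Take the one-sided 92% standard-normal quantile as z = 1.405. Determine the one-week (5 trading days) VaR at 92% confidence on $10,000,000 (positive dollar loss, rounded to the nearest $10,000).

$1,260,000

σ_{5d} = 3.917% × √5 = 8.759%; μ_{5d} = 5 × -0.059% = -0.295%.
VaR = −(-0.295%) + 1.405 × 8.759% = 12.601%.
On $10,000,000: 0.12601 × $10,000,000 = $1,260,100.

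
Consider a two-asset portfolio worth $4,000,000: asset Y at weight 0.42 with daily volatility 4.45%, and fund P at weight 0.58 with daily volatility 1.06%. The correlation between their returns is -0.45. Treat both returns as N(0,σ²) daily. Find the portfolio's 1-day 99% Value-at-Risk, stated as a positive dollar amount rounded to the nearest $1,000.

$157,000

σ_p² = 0.42²·4.45² + 0.58²·1.06² + 2·-0.45·0.42·0.58·4.45·1.06 = 2.8370 (%²).
σ_p = √2.8370 = 1.684%.
At 99%, z = 2.326.
VaR = 2.326 × 1.684% = 3.917%; on $4,000,000 that is $156,680.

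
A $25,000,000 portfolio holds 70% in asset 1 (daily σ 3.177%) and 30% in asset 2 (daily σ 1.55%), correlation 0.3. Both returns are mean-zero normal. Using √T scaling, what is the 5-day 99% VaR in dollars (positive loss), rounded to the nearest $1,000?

$3,127,000

σ_p = √(0.7²·3.177² + 0.3²·1.55² + 2·0.3·0.7·0.3·3.177·1.55) = 2.405%.
σ_{5d} = 2.405% × √5 = 5.378%.
z(99%) = 2.326.
VaR = 2.326 × 5.378% = 12.509%; on $25,000,000 that is $3,127,250.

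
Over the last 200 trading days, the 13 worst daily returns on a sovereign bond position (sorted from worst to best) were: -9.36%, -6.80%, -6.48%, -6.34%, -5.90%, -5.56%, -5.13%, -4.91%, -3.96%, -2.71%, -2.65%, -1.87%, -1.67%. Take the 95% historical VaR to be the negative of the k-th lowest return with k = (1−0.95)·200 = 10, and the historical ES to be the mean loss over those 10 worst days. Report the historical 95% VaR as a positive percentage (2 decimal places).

k = 10; the 10th lowest return is -2.71%, so VaR = 2.71%.

2.71%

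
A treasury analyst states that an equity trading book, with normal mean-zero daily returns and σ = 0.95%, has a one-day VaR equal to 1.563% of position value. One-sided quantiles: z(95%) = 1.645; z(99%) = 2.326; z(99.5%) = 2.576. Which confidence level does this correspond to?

95%

Implied z = VaR/σ = 1.563 / 0.95 = 1.645.
This matches z(95%) = 1.645.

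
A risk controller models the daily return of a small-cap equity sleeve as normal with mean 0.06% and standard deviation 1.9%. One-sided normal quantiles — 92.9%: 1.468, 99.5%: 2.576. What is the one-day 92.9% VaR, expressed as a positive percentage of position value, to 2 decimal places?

VaR = −μ + z·σ = −(0.06%) + 1.468 × 1.9% = 2.729%.

2.73%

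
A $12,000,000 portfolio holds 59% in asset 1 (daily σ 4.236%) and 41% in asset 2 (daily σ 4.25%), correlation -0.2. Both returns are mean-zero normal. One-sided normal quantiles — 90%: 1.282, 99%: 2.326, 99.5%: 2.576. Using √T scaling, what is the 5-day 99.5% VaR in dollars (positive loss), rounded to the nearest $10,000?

$1,900,000

σ_p = √(0.59²·4.236² + 0.41²·4.25² + 2·-0.2·0.59·0.41·4.236·4.25) = 2.746%.
σ_{5d} = 2.746% × √5 = 6.140%.
VaR = 2.576 × 6.140% = 15.817%; on $12,000,000 that is $1,898,040.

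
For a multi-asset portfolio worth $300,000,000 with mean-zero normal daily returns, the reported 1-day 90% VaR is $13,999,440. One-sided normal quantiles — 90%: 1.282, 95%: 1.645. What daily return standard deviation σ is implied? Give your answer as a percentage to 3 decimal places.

3.640%

VaR as a fraction: $13,999,440 / $300,000,000 = 4.666%.
σ = VaR / z = 4.666% / 1.282 = 3.640%.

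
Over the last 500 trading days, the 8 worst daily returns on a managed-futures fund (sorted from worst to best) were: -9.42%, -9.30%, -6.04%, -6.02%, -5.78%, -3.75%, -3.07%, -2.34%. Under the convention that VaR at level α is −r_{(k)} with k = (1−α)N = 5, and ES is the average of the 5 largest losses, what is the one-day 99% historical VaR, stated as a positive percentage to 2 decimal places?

5.78%

k = 5; the 5th lowest return is -5.78%, so VaR = 5.78%.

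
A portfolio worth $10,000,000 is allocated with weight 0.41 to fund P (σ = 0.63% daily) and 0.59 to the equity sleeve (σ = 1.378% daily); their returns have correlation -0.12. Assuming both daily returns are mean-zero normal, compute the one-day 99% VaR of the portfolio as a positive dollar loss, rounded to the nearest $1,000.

$191,000

σ_p² = 0.41²·0.63² + 0.59²·1.378² + 2·-0.12·0.41·0.59·0.63·1.378 = 0.6773 (%²).
σ_p = √0.6773 = 0.823%.
At 99%, z = 2.326.
VaR = 2.326 × 0.823% = 1.914%; on $10,000,000 that is $191,400.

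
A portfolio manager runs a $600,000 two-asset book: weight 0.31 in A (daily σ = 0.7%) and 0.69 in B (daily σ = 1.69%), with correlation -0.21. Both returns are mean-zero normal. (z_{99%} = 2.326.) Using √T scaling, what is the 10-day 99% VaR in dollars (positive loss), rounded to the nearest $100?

$50,300

σ_p = √(0.31²·0.7² + 0.69²·1.69² + 2·-0.21·0.31·0.69·0.7·1.69) = 1.140%.
σ_{10d} = 1.140% × √10 = 3.605%.
VaR = 2.326 × 3.605% = 8.385%; on $600,000 that is $50,310.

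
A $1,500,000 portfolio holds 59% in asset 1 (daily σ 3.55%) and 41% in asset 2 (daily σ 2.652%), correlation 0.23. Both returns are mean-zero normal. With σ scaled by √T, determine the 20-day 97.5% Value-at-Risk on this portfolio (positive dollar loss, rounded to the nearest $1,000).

$338,000

σ_p = √(0.59²·3.55² + 0.41²·2.652² + 2·0.23·0.59·0.41·3.55·2.652) = 2.572%.
σ_{20d} = 2.572% × √20 = 11.502%.
z(97.5%) = 1.960.
VaR = 1.960 × 11.502% = 22.544%; on $1,500,000 that is $338,160.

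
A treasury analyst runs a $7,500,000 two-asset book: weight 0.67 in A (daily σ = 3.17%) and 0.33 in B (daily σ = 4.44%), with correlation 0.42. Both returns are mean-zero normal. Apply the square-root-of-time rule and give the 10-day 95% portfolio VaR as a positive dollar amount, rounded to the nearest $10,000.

σ_p = √(0.67²·3.17² + 0.33²·4.44² + 2·0.42·0.67·0.33·3.17·4.44) = 3.045%.
σ_{10d} = 3.045% × √10 = 9.629%.
z(95%) = 1.645.
VaR = 1.645 × 9.629% = 15.840%; on $7,500,000 that is $1,188,000.

$1,190,000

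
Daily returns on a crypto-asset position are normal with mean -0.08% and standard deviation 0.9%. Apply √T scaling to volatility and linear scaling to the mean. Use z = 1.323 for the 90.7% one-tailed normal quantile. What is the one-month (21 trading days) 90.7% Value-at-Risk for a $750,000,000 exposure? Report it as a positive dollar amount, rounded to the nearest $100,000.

$53,500,000

σ_{21d} = 0.9% × √21 = 4.124%; μ_{21d} = 21 × -0.08% = -1.680%.
VaR = −(-1.680%) + 1.323 × 4.124% = 7.136%.
On $750,000,000: 0.07136 × $750,000,000 = $53,520,000.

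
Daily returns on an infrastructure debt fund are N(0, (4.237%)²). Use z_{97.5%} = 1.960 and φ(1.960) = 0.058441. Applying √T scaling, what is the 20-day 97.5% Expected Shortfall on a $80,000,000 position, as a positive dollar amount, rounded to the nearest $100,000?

σ_{20d} = 4.237% × √20 = 18.948%.
ES multiplier = φ(z)/(1−α) = 0.058441/0.025 = 2.338.
ES = 18.948% × 2.338 = 44.300%; on $80,000,000: $35,440,000.

$35,400,000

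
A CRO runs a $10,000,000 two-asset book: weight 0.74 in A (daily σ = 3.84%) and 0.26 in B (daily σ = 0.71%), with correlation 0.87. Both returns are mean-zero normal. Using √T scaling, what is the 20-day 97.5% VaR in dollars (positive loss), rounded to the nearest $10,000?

σ_p = √(0.74²·3.84² + 0.26²·0.71² + 2·0.87·0.74·0.26·3.84·0.71) = 3.004%.
σ_{20d} = 3.004% × √20 = 13.434%.
z(97.5%) = 1.960.
VaR = 1.960 × 13.434% = 26.331%; on $10,000,000 that is $2,633,100.

$2,630,000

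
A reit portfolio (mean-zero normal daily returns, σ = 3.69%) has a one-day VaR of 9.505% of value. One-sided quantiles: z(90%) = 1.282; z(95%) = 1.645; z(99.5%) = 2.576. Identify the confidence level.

99.5%

Implied z = VaR/σ = 9.505 / 3.69 = 2.576.
This matches z(99.5%) = 2.576.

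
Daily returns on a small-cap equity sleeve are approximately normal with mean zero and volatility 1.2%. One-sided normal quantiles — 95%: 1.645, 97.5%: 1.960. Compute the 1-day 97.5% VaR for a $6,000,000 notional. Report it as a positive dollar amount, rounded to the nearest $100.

$141,100

VaR = z·σ = 1.960 × 1.2% = 2.352%.
On $6,000,000: 0.02352 × $6,000,000 = $141,120.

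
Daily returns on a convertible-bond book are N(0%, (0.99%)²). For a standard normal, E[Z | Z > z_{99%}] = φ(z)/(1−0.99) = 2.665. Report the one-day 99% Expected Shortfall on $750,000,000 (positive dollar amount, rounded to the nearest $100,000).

$19,800,000

ES = 0.99% × 2.665 = 2.638%.
On $750,000,000: 0.02638 × $750,000,000 = $19,785,000.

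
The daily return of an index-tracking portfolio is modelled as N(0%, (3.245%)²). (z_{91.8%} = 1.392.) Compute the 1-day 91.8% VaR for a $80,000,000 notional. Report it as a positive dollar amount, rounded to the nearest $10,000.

$3,610,000

VaR = z·σ = 1.392 × 3.245% = 4.517%.
On $80,000,000: 0.04517 × $80,000,000 = $3,613,600.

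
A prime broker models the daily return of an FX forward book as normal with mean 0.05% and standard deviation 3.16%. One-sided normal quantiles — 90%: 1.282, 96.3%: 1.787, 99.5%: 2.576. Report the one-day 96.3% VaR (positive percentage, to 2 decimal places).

VaR = −μ + z·σ = −(0.05%) + 1.787 × 3.16% = 5.597%.

5.60%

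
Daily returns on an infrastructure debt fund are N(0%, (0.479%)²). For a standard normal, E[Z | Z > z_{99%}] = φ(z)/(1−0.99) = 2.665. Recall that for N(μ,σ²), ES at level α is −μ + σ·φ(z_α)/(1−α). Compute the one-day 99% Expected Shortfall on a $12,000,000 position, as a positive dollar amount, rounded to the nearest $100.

$153,200

ES = 0.479% × 2.665 = 1.277%.
On $12,000,000: 0.01277 × $12,000,000 = $153,240.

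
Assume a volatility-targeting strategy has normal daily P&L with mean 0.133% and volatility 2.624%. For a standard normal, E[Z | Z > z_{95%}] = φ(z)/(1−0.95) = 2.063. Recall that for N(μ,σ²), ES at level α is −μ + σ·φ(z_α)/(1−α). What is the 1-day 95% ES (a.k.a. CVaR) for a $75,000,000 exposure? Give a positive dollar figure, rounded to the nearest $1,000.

ES = −(0.133%) + 2.624% × 2.063 = 5.280%.
On $75,000,000: 0.05280 × $75,000,000 = $3,960,000.

$3,960,000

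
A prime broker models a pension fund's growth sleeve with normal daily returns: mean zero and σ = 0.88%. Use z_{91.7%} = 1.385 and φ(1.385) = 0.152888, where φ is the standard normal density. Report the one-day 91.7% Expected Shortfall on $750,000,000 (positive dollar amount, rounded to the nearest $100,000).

$12,200,000

Tail multiplier: φ(z)/(1−α) = 0.152888 / 0.083 = 1.842.
ES = 0.88% × 1.842 = 1.621%.
On $750,000,000: 0.01621 × $750,000,000 = $12,157,500.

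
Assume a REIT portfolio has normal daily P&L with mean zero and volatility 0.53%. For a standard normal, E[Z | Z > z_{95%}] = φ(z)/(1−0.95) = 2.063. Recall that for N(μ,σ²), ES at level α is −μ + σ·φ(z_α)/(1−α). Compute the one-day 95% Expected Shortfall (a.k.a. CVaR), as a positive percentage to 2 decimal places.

ES = 0.53% × 2.063 = 1.093%.

1.09%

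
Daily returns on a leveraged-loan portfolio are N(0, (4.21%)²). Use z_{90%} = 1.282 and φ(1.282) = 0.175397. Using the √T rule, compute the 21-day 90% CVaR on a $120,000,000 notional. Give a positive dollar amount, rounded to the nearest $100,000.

σ_{21d} = 4.21% × √21 = 19.293%.
ES multiplier = φ(z)/(1−α) = 0.175397/0.1 = 1.754.
ES = 19.293% × 1.754 = 33.840%; on $120,000,000: $40,608,000.

$40,600,000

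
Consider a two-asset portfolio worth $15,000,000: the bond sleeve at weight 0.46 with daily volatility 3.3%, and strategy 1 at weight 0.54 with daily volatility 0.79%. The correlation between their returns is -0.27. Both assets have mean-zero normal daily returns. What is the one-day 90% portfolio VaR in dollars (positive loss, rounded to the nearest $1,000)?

σ_p² = 0.46²·3.3² + 0.54²·0.79² + 2·-0.27·0.46·0.54·3.3·0.79 = 2.1366 (%²).
σ_p = √2.1366 = 1.462%.
At 90%, z = 1.282.
VaR = 1.282 × 1.462% = 1.874%; on $15,000,000 that is $281,100.

$281,000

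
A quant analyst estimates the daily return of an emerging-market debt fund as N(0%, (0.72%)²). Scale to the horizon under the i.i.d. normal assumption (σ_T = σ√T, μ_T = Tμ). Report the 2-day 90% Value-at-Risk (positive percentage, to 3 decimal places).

At 90%, z = 1.282.
σ_{2d} = 0.72% × √2 = 1.018%.
VaR = 1.282 × 1.018% = 1.305%.

1.305%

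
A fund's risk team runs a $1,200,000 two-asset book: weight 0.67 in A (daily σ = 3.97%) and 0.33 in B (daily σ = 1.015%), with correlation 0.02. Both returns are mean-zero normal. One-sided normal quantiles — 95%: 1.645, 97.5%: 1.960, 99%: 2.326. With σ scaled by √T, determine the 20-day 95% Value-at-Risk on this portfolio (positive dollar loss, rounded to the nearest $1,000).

σ_p = √(0.67²·3.97² + 0.33²·1.015² + 2·0.02·0.67·0.33·3.97·1.015) = 2.688%.
σ_{20d} = 2.688% × √20 = 12.021%.
VaR = 1.645 × 12.021% = 19.775%; on $1,200,000 that is $237,300.

$237,000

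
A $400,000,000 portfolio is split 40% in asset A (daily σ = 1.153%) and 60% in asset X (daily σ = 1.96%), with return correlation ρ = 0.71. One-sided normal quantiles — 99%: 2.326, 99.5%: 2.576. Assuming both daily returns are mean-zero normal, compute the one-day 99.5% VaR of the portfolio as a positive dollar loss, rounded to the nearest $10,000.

$15,850,000

σ_p² = 0.4²·1.153² + 0.6²·1.96² + 2·0.71·0.4·0.6·1.153·1.96 = 2.3658 (%²).
σ_p = √2.3658 = 1.538%.
VaR = 2.576 × 1.538% = 3.962%; on $400,000,000 that is $15,848,000.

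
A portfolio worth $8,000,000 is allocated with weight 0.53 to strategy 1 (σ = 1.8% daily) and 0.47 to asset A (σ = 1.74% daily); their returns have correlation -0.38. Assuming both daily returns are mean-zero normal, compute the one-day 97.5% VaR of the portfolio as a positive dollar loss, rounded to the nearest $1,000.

$156,000

σ_p² = 0.53²·1.8² + 0.47²·1.74² + 2·-0.38·0.53·0.47·1.8·1.74 = 0.9860 (%²).
σ_p = √0.9860 = 0.993%.
At 97.5%, z = 1.960.
VaR = 1.960 × 0.993% = 1.946%; on $8,000,000 that is $155,680.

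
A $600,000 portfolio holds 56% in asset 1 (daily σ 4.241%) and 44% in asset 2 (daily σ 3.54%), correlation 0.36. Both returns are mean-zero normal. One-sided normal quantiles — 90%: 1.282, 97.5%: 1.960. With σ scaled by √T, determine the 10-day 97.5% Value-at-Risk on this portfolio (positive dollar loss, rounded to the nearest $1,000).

σ_p = √(0.56²·4.241² + 0.44²·3.54² + 2·0.36·0.56·0.44·4.241·3.54) = 3.276%.
σ_{10d} = 3.276% × √10 = 10.360%.
VaR = 1.960 × 10.360% = 20.306%; on $600,000 that is $121,836.

$122,000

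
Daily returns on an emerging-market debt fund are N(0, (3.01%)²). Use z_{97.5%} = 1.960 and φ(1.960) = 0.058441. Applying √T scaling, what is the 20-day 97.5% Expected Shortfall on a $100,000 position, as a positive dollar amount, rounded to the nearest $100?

$31,500

σ_{20d} = 3.01% × √20 = 13.461%.
ES multiplier = φ(z)/(1−α) = 0.058441/0.025 = 2.338.
ES = 13.461% × 2.338 = 31.472%; on $100,000: $31,472.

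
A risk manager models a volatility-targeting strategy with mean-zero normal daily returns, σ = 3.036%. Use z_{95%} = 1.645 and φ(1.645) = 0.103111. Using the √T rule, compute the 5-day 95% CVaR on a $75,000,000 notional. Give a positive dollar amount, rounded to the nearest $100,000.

$10,500,000

σ_{5d} = 3.036% × √5 = 6.789%.
ES multiplier = φ(z)/(1−α) = 0.103111/0.05 = 2.062.
ES = 6.789% × 2.062 = 13.999%; on $75,000,000: $10,499,250.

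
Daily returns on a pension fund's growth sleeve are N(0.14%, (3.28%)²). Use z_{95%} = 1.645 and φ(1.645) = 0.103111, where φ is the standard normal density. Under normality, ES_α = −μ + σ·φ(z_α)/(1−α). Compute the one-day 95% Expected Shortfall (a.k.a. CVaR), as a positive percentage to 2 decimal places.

6.62%

Tail multiplier: φ(z)/(1−α) = 0.103111 / 0.05 = 2.062.
ES = −(0.14%) + 3.28% × 2.062 = 6.623%.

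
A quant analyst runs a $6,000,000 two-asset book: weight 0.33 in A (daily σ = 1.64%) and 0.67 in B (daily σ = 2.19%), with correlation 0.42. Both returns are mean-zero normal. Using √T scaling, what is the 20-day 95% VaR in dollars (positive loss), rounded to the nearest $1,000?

$779,000

σ_p = √(0.33²·1.64² + 0.67²·2.19² + 2·0.42·0.33·0.67·1.64·2.19) = 1.764%.
σ_{20d} = 1.764% × √20 = 7.889%.
z(95%) = 1.645.
VaR = 1.645 × 7.889% = 12.977%; on $6,000,000 that is $778,620.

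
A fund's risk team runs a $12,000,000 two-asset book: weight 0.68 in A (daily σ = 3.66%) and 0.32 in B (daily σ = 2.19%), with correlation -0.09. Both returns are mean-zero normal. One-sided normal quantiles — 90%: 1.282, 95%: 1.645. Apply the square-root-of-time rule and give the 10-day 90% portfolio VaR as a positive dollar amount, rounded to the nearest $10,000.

σ_p = √(0.68²·3.66² + 0.32²·2.19² + 2·-0.09·0.68·0.32·3.66·2.19) = 2.524%.
σ_{10d} = 2.524% × √10 = 7.982%.
VaR = 1.282 × 7.982% = 10.233%; on $12,000,000 that is $1,227,960.

$1,230,000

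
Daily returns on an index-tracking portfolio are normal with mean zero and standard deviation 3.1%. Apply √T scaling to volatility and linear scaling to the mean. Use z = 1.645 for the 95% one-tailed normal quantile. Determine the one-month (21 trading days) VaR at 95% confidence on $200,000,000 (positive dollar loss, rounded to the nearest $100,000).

$46,700,000

σ_{21d} = 3.1% × √21 = 14.206%.
VaR = 1.645 × 14.206% = 23.369%.
On $200,000,000: 0.23369 × $200,000,000 = $46,738,000.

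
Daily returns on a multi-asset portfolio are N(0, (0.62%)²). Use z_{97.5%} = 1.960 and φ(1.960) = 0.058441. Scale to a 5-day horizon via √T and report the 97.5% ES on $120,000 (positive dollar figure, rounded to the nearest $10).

σ_{5d} = 0.62% × √5 = 1.386%.
ES multiplier = φ(z)/(1−α) = 0.058441/0.025 = 2.338.
ES = 1.386% × 2.338 = 3.240%; on $120,000: $3,888.

$3,890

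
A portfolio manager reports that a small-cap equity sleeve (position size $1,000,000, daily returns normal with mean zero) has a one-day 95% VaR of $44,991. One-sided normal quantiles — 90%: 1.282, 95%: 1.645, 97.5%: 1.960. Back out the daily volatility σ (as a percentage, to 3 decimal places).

2.735%

VaR as a fraction: $44,991 / $1,000,000 = 4.499%.
σ = VaR / z = 4.499% / 1.645 = 2.735%.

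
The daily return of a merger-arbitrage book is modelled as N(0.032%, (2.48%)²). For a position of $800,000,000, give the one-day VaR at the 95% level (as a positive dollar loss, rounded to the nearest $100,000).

At 95% one-sided, z = 1.645.
VaR = −μ + z·σ = −(0.032%) + 1.645 × 2.48% = 4.048%.
On $800,000,000: 0.04048 × $800,000,000 = $32,384,000.

$32,400,000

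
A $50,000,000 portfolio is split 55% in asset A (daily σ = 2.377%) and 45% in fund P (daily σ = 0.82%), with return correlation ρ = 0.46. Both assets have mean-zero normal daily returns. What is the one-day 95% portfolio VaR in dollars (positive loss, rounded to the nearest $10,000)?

$1,240,000

σ_p² = 0.55²·2.377² + 0.45²·0.82² + 2·0.46·0.55·0.45·2.377·0.82 = 2.2891 (%²).
σ_p = √2.2891 = 1.513%.
At 95%, z = 1.645.
VaR = 1.645 × 1.513% = 2.489%; on $50,000,000 that is $1,244,500.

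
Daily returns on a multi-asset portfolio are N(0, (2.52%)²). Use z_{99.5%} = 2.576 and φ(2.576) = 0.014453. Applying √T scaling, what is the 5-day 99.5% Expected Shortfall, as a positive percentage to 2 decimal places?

σ_{5d} = 2.52% × √5 = 5.635%.
ES multiplier = φ(z)/(1−α) = 0.014453/0.005 = 2.891.
ES = 5.635% × 2.891 = 16.291%.

16.29%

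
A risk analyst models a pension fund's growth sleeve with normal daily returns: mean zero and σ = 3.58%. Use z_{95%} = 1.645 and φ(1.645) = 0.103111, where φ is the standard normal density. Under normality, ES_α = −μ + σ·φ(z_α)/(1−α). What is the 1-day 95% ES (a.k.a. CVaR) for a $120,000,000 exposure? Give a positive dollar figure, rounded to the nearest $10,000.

Tail multiplier: φ(z)/(1−α) = 0.103111 / 0.05 = 2.062.
ES = 3.58% × 2.062 = 7.382%.
On $120,000,000: 0.07382 × $120,000,000 = $8,858,400.

$8,860,000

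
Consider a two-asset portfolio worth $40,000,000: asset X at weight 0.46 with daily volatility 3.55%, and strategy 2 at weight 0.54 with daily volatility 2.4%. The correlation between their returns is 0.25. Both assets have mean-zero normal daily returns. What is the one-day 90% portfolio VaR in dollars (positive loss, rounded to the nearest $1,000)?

$1,192,000

σ_p² = 0.46²·3.55² + 0.54²·2.4² + 2·0.25·0.46·0.54·3.55·2.4 = 5.4045 (%²).
σ_p = √5.4045 = 2.325%.
At 90%, z = 1.282.
VaR = 1.282 × 2.325% = 2.981%; on $40,000,000 that is $1,192,400.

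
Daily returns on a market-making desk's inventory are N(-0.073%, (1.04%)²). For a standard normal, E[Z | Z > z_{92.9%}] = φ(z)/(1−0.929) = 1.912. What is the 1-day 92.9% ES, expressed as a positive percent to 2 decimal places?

ES = −(-0.073%) + 1.04% × 1.912 = 2.061%.

2.06%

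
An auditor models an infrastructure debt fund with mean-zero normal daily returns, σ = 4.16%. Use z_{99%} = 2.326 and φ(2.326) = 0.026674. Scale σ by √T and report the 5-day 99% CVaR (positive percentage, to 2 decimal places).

24.81%

σ_{5d} = 4.16% × √5 = 9.302%.
ES multiplier = φ(z)/(1−α) = 0.026674/0.01 = 2.667.
ES = 9.302% × 2.667 = 24.808%.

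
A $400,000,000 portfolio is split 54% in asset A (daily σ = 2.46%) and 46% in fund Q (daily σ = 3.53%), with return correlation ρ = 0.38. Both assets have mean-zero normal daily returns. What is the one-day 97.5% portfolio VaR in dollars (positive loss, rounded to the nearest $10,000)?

$19,270,000

σ_p² = 0.54²·2.46² + 0.46²·3.53² + 2·0.38·0.54·0.46·2.46·3.53 = 6.0407 (%²).
σ_p = √6.0407 = 2.458%.
At 97.5%, z = 1.960.
VaR = 1.960 × 2.458% = 4.818%; on $400,000,000 that is $19,272,000.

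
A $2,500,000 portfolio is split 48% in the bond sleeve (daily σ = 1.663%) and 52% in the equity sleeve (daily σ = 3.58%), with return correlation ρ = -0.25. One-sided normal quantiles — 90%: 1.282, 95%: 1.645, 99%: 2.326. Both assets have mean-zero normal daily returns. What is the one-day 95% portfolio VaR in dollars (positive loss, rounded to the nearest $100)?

$75,400

σ_p² = 0.48²·1.663² + 0.52²·3.58² + 2·-0.25·0.48·0.52·1.663·3.58 = 3.3597 (%²).
σ_p = √3.3597 = 1.833%.
VaR = 1.645 × 1.833% = 3.015%; on $2,500,000 that is $75,375.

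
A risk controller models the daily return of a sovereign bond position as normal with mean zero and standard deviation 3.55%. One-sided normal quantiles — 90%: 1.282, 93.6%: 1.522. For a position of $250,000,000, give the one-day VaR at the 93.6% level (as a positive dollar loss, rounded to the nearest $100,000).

$13,500,000

VaR = z·σ = 1.522 × 3.55% = 5.403%.
On $250,000,000: 0.05403 × $250,000,000 = $13,507,500.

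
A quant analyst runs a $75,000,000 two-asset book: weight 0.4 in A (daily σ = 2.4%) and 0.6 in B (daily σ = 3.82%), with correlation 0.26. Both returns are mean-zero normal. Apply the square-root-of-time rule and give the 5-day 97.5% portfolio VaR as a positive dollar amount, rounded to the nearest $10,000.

$8,890,000

σ_p = √(0.4²·2.4² + 0.6²·3.82² + 2·0.26·0.4·0.6·2.4·3.82) = 2.705%.
σ_{5d} = 2.705% × √5 = 6.049%.
z(97.5%) = 1.960.
VaR = 1.960 × 6.049% = 11.856%; on $75,000,000 that is $8,892,000.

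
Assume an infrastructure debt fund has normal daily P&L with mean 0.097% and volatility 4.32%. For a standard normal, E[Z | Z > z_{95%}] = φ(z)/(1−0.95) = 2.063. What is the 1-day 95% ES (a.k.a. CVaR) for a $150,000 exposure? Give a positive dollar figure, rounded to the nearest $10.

ES = −(0.097%) + 4.32% × 2.063 = 8.815%.
On $150,000: 0.08815 × $150,000 = $13,222.

$13,220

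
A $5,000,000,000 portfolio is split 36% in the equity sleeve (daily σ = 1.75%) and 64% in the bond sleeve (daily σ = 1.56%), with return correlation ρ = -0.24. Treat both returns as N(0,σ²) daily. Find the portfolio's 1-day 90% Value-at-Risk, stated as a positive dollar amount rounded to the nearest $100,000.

$67,000,000

σ_p² = 0.36²·1.75² + 0.64²·1.56² + 2·-0.24·0.36·0.64·1.75·1.56 = 1.0918 (%²).
σ_p = √1.0918 = 1.045%.
At 90%, z = 1.282.
VaR = 1.282 × 1.045% = 1.340%; on $5,000,000,000 that is $67,000,000.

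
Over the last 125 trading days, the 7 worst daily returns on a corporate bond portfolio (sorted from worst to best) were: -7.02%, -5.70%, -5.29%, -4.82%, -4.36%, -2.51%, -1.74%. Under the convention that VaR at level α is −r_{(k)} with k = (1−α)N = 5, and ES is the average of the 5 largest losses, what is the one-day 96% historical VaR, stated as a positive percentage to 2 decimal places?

k = 5; the 5th lowest return is -4.36%, so VaR = 4.36%.

4.36%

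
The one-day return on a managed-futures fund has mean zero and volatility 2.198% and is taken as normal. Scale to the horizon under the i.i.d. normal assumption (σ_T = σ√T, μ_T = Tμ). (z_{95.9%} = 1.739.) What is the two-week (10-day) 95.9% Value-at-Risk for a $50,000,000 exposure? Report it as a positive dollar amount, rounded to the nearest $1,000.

$6,044,000

σ_{10d} = 2.198% × √10 = 6.951%.
VaR = 1.739 × 6.951% = 12.088%.
On $50,000,000: 0.12088 × $50,000,000 = $6,044,000.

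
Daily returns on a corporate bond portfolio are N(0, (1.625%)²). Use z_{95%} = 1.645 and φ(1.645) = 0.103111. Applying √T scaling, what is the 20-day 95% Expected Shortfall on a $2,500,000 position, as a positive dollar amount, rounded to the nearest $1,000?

$375,000

σ_{20d} = 1.625% × √20 = 7.267%.
ES multiplier = φ(z)/(1−α) = 0.103111/0.05 = 2.062.
ES = 7.267% × 2.062 = 14.985%; on $2,500,000: $374,625.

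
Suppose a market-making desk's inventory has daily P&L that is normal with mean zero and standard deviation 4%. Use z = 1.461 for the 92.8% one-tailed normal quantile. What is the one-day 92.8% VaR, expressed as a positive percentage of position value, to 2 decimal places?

VaR = z·σ = 1.461 × 4% = 5.844%.

5.84%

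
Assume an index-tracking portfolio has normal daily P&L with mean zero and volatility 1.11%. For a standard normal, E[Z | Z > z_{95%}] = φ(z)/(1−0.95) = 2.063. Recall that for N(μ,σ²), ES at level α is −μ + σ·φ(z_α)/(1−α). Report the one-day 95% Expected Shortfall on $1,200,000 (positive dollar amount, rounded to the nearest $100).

$27,500

ES = 1.11% × 2.063 = 2.290%.
On $1,200,000: 0.02290 × $1,200,000 = $27,480.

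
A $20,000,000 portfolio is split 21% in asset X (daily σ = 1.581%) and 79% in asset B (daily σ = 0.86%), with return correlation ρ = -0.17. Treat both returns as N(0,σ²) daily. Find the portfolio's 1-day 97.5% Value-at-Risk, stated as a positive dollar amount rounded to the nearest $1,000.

$276,000

σ_p² = 0.21²·1.581² + 0.79²·0.86² + 2·-0.17·0.21·0.79·1.581·0.86 = 0.4951 (%²).
σ_p = √0.4951 = 0.704%.
At 97.5%, z = 1.960.
VaR = 1.960 × 0.704% = 1.380%; on $20,000,000 that is $276,000.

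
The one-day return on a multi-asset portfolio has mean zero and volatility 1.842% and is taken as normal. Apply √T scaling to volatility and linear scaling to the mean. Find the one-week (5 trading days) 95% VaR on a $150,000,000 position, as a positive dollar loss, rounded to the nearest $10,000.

$10,160,000

At 95%, z = 1.645.
σ_{5d} = 1.842% × √5 = 4.119%.
VaR = 1.645 × 4.119% = 6.776%.
On $150,000,000: 0.06776 × $150,000,000 = $10,164,000.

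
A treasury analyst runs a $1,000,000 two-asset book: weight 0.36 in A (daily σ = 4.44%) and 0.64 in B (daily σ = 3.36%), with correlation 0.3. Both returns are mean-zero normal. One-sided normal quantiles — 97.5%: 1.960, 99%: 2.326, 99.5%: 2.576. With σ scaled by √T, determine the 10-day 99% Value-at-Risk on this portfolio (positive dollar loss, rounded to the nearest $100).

$223,600

σ_p = √(0.36²·4.44² + 0.64²·3.36² + 2·0.3·0.36·0.64·4.44·3.36) = 3.040%.
σ_{10d} = 3.040% × √10 = 9.613%.
VaR = 2.326 × 9.613% = 22.360%; on $1,000,000 that is $223,600.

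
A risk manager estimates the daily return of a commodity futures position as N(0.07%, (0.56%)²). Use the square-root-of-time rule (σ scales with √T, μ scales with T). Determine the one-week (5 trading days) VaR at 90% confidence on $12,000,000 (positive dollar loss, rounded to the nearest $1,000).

At 90%, z = 1.282.
σ_{5d} = 0.56% × √5 = 1.252%; μ_{5d} = 5 × 0.07% = 0.350%.
VaR = −(0.350%) + 1.282 × 1.252% = 1.255%.
On $12,000,000: 0.01255 × $12,000,000 = $150,600.

$151,000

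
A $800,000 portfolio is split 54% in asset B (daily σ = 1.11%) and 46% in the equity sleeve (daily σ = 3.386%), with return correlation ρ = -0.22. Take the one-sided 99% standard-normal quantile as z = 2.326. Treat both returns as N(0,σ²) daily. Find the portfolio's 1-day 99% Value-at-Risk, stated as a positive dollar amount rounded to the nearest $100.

σ_p² = 0.54²·1.11² + 0.46²·3.386² + 2·-0.22·0.54·0.46·1.11·3.386 = 2.3745 (%²).
σ_p = √2.3745 = 1.541%.
VaR = 2.326 × 1.541% = 3.584%; on $800,000 that is $28,672.

$28,700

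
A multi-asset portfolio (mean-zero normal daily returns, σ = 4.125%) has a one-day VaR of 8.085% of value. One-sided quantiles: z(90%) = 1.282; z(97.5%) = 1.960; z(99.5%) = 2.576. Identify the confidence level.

Implied z = VaR/σ = 8.085 / 4.125 = 1.960.
This matches z(97.5%) = 1.960.

97.5%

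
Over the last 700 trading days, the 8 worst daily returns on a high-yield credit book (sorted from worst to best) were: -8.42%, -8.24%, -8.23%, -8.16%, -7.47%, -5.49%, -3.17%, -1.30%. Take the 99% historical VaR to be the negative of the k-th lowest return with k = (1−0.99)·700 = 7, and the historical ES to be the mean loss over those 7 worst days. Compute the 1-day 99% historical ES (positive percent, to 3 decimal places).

7.026%

The 7 worst returns sum to -49.18%.
ES = −(-49.18%) / 7 = 7.0257…% ≈ 7.026%.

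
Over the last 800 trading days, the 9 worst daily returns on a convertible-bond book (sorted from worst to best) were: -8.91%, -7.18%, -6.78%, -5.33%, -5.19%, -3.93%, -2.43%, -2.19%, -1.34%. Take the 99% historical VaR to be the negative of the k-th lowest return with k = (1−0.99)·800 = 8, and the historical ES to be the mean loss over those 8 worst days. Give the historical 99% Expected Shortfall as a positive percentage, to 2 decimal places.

The 8 worst returns sum to -41.94%.
ES = −(-41.94%) / 8 = 5.2425% ≈ 5.24%.

5.24%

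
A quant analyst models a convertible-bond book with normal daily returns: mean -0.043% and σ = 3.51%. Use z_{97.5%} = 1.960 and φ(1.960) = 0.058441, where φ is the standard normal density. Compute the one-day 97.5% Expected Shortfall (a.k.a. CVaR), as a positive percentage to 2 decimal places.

Tail multiplier: φ(z)/(1−α) = 0.058441 / 0.025 = 2.338.
ES = −(-0.043%) + 3.51% × 2.338 = 8.249%.

8.25%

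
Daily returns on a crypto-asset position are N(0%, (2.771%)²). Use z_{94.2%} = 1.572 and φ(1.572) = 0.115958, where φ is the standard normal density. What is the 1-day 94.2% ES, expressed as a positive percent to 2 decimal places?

Tail multiplier: φ(z)/(1−α) = 0.115958 / 0.058 = 1.999.
ES = 2.771% × 1.999 = 5.539%.

5.54%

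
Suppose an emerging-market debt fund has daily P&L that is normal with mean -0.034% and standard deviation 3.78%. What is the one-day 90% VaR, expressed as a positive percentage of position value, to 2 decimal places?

4.88%

At 90% one-sided, z = 1.282.
VaR = −μ + z·σ = −(-0.034%) + 1.282 × 3.78% = 4.880%.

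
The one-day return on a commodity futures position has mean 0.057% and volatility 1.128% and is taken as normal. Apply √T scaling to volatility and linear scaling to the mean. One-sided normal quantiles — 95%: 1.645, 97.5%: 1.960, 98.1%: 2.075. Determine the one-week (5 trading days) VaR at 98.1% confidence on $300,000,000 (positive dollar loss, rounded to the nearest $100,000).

σ_{5d} = 1.128% × √5 = 2.522%; μ_{5d} = 5 × 0.057% = 0.285%.
VaR = −(0.285%) + 2.075 × 2.522% = 4.948%.
On $300,000,000: 0.04948 × $300,000,000 = $14,844,000.

$14,800,000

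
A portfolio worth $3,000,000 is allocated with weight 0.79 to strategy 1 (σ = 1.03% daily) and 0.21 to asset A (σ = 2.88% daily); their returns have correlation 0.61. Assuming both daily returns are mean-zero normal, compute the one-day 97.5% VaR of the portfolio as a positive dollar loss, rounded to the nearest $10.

σ_p² = 0.79²·1.03² + 0.21²·2.88² + 2·0.61·0.79·0.21·1.03·2.88 = 1.6283 (%²).
σ_p = √1.6283 = 1.276%.
At 97.5%, z = 1.960.
VaR = 1.960 × 1.276% = 2.501%; on $3,000,000 that is $75,030.

$75,030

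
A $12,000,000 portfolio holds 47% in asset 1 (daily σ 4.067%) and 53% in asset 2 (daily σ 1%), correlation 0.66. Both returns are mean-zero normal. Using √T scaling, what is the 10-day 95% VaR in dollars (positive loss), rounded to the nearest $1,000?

σ_p = √(0.47²·4.067² + 0.53²·1² + 2·0.66·0.47·0.53·4.067·1) = 2.296%.
σ_{10d} = 2.296% × √10 = 7.261%.
z(95%) = 1.645.
VaR = 1.645 × 7.261% = 11.944%; on $12,000,000 that is $1,433,280.

$1,433,000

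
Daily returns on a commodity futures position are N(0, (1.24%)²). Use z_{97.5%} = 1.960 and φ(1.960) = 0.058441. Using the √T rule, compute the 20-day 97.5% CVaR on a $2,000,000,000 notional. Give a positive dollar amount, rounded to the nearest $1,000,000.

σ_{20d} = 1.24% × √20 = 5.545%.
ES multiplier = φ(z)/(1−α) = 0.058441/0.025 = 2.338.
ES = 5.545% × 2.338 = 12.964%; on $2,000,000,000: $259,280,000.

$259,000,000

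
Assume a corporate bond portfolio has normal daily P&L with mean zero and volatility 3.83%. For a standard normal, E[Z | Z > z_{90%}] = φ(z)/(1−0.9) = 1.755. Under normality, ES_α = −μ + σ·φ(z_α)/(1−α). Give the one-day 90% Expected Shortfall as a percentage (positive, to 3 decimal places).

6.722%

ES = 3.83% × 1.755 = 6.722%.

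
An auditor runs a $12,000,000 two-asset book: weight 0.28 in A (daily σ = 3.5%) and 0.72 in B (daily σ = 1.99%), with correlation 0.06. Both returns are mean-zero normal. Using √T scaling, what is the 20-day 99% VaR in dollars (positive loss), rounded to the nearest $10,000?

$2,230,000

σ_p = √(0.28²·3.5² + 0.72²·1.99² + 2·0.06·0.28·0.72·3.5·1.99) = 1.784%.
σ_{20d} = 1.784% × √20 = 7.978%.
z(99%) = 2.326.
VaR = 2.326 × 7.978% = 18.557%; on $12,000,000 that is $2,226,840.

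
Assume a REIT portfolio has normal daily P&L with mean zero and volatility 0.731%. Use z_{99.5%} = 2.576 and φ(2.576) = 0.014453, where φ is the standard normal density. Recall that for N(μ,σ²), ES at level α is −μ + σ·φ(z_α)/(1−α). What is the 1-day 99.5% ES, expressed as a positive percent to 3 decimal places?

2.113%

Tail multiplier: φ(z)/(1−α) = 0.014453 / 0.005 = 2.891.
ES = 0.731% × 2.891 = 2.113%.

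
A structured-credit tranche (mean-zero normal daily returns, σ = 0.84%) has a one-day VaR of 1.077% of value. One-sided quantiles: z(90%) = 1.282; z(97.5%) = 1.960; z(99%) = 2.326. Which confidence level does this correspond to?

90%

Implied z = VaR/σ = 1.077 / 0.84 = 1.282.
This matches z(90%) = 1.282.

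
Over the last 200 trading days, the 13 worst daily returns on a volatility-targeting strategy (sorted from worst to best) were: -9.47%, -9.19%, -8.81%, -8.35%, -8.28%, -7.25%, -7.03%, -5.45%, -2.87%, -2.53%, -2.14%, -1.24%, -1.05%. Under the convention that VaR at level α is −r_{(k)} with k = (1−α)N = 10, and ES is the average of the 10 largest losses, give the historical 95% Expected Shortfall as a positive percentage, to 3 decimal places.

The 10 worst returns sum to -69.23%.
ES = −(-69.23%) / 10 = 6.923%.

6.923%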